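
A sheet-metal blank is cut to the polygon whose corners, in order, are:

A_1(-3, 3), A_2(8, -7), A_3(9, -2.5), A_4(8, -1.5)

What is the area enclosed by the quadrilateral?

Apply the shoelace (surveyor's) formula: 2A = Σ (x_i·y_{i+1} − x_{i+1}·y_i), indices taken mod 4.
Σ = (-3) + (43) + (6.5) + (19.5) = 66
Area = |Σ|/2 = 33.

33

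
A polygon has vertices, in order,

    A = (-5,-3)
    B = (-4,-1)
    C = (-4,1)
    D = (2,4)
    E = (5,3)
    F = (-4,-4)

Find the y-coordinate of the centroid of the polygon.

Apply Gauss's area formula. First the cross-terms c_i = x_i·y_{i+1} − x_{i+1}·y_i:
  -7, -8, -18, -14, -8, -8  ⇒  2A = -63, A = -31.5.
Then Σ (y_i + y_{i+1})·c_i = -96, so ȳ = -96 / (6·(-31.5)) = 32/63.

32/63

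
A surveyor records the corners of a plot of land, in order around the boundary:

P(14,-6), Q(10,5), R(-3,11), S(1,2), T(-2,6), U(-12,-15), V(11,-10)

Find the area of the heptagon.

354.5

P→Q: (14)(5) − (10)(-6) = 130
Q→R: (10)(11) − (-3)(5) = 125
R→S: (-3)(2) − (1)(11) = -17
S→T: (1)(6) − (-2)(2) = 10
T→U: (-2)(-15) − (-12)(6) = 102
U→V: (-12)(-10) − (11)(-15) = 285
V→P: (11)(-6) − (14)(-10) = 74
Σ = 709
Area = |Σ|/2 = 354.5.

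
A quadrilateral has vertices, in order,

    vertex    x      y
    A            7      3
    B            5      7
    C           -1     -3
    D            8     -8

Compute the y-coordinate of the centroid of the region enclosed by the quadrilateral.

-74/69

Apply the shoelace formula. First the cross-terms c_i = x_i·y_{i+1} − x_{i+1}·y_i:
  34, -8, 32, 80  ⇒  2A = 138, A = 69.
Then Σ (y_i + y_{i+1})·c_i = -444, so ȳ = -444 / (6·69) = -74/69.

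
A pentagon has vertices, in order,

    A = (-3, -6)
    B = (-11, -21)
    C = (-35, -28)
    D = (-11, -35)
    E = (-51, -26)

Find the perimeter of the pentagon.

|AB| = √((-8)² + (-15)²) = √289 = 17
|BC| = √((-24)² + (-7)²) = √625 = 25
|CD| = √((24)² + (-7)²) = √625 = 25
|DE| = √((-40)² + (9)²) = √1681 = 41
|EA| = √((48)² + (20)²) = √2704 = 52
Perimeter = 17 + 25 + 25 + 41 + 52 = 160.

160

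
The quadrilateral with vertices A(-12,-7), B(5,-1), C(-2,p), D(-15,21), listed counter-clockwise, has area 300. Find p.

12

Write out the shoelace sum; only the two edges meeting at C involve p:
2·Area = [(5·p − (-2)·(-1)) + ((-2)·21 − (-15)·p)] + 404
       = 20·p + 360 = 600
⇒ p = 12.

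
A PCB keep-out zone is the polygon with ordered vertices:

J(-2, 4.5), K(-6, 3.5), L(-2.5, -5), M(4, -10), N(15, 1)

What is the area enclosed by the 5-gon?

Σ = (20) + (38.75) + (45) + (154) + (69.5) = 327.25
Area = |Σ|/2 = 163.625.

163.625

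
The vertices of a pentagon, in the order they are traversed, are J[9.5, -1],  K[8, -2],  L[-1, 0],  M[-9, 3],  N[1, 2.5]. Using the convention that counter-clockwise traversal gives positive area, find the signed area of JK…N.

Σ = (-11) + (-2) + (-3) + (-25.5) + (-24.75) = -66.25
Signed area = Σ/2 = -33.125 (negative ⇒ clockwise traversal).

-33.125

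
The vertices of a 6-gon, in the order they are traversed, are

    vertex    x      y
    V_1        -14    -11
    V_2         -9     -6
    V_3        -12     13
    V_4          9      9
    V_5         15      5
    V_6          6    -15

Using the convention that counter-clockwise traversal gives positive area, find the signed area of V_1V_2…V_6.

-525

Apply the shoelace formula: 2A = Σ (x_i·y_{i+1} − x_{i+1}·y_i), indices taken mod 6.
Σ = (-15) + (-189) + (-225) + (-90) + (-255) + (-276) = -1050
Signed area = Σ/2 = -525 (negative ⇒ clockwise traversal).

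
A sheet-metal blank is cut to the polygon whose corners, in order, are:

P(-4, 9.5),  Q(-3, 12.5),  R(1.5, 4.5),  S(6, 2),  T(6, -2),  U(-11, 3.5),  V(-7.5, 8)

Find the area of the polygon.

101.875

Σ = (-21.5) + (-32.25) + (-24) + (-24) + (-1) + (-61.75) + (-39.25) = -203.75
Area = |Σ|/2 = 101.875.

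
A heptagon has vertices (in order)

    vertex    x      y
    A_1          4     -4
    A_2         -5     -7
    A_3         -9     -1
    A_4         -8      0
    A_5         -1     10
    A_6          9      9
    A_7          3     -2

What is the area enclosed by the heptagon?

171

Cross-terms: -48, -58, -8, -80, -99, -45, -4  ⇒  Σ = -342
Area = |Σ|/2 = 171.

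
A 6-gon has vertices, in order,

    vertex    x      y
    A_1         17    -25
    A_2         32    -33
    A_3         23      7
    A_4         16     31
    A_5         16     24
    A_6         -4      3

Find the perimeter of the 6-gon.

154

|A_1A_2| = √((15)² + (-8)²) = √289 = 17
|A_2A_3| = √((-9)² + (40)²) = √1681 = 41
|A_3A_4| = √((-7)² + (24)²) = √625 = 25
|A_4A_5| = √((0)² + (-7)²) = √49 = 7
|A_5A_6| = √((-20)² + (-21)²) = √841 = 29
|A_6A_1| = √((21)² + (-28)²) = √1225 = 35
Perimeter = 17 + 41 + 25 + 7 + 29 + 35 = 154.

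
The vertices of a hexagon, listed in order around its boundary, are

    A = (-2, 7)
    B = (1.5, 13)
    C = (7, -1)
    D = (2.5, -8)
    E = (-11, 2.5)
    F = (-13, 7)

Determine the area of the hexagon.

192.875

Σ = (-36.5) + (-92.5) + (-53.5) + (-81.75) + (-44.5) + (-77) = -385.75
Area = |Σ|/2 = 192.875.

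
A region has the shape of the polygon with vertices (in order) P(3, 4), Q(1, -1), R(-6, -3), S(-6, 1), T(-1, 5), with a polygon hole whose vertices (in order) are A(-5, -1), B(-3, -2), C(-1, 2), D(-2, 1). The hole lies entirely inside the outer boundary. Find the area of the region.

Outer boundary:
Apply Gauss's area formula: 2A = Σ (x_i·y_{i+1} − x_{i+1}·y_i), indices taken mod 5.
P→Q: (3)(-1) − (1)(4) = -7
Q→R: (1)(-3) − (-6)(-1) = -9
R→S: (-6)(1) − (-6)(-3) = -24
S→T: (-6)(5) − (-1)(1) = -29
T→P: (-1)(4) − (3)(5) = -19
Σ = -88
Area = |Σ|/2 = 44.
Hole:
A→B: (-5)(-2) − (-3)(-1) = 7
B→C: (-3)(2) − (-1)(-2) = -8
C→D: (-1)(1) − (-2)(2) = 3
D→A: (-2)(-1) − (-5)(1) = 7
Σ = 9
Area = |Σ|/2 = 4.5.
Net area = 44 − 4.5 = 39.5.

39.5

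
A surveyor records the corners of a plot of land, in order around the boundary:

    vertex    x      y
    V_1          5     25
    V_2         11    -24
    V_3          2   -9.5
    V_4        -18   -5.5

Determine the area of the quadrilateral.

528

Apply the shoelace (surveyor's) formula: 2A = Σ (x_i·y_{i+1} − x_{i+1}·y_i), indices taken mod 4.
Σ = (-395) + (-56.5) + (-182) + (-422.5) = -1056
Area = |Σ|/2 = 528.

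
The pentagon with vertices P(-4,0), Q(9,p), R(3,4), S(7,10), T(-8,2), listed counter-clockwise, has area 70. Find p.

0

Write out the shoelace sum; only the two edges meeting at Q involve p:
2·Area = [((-4)·p − 9·0) + (9·4 − 3·p)] + 104
       = -7·p + 140 = 140
⇒ p = 0.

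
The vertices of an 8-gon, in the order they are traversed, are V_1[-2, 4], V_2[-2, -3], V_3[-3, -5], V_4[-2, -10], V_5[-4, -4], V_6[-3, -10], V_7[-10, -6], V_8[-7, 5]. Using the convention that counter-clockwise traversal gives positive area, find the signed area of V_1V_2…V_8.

Apply Gauss's area formula: 2A = Σ (x_i·y_{i+1} − x_{i+1}·y_i), indices taken mod 8.
Cross-terms: 14, 1, 20, -32, 28, -82, -92, -18  ⇒  Σ = -161
Signed area = Σ/2 = -80.5 (negative ⇒ clockwise traversal).

-80.5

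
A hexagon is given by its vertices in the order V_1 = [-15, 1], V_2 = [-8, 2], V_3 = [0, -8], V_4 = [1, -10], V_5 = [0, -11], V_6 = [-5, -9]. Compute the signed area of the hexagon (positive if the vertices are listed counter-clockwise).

Apply the shoelace formula: 2A = Σ (x_i·y_{i+1} − x_{i+1}·y_i), indices taken mod 6.
Σ = (-22) + (64) + (8) + (-11) + (-55) + (-140) = -156
Signed area = Σ/2 = -78 (negative ⇒ clockwise traversal).

-78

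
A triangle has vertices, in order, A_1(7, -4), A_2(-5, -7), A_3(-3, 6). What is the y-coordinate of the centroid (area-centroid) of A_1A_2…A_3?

Apply the shoelace (surveyor's) formula. First the cross-terms c_i = x_i·y_{i+1} − x_{i+1}·y_i:
  -69, -51, -30  ⇒  2A = -150, A = -75.
Then Σ (y_i + y_{i+1})·c_i = 750, so ȳ = 750 / (6·(-75)) = -5/3.

-5/3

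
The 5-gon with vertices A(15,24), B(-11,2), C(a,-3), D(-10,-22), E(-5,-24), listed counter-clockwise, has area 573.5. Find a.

-20

The doubled signed area Σ (x_i y_{i+1} − x_{i+1} y_i) is linear in a.
With a=0 it equals 667; the coefficient of a is -24 (from the two edges through C).
So -24·a + 667 = 2·573.5 = 1147 ⇒ a = -20.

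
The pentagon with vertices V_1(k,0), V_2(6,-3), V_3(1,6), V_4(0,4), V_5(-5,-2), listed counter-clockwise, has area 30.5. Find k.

The doubled signed area Σ (x_i y_{i+1} − x_{i+1} y_i) is linear in k.
With k=0 it equals 63; the coefficient of k is -1 (from the two edges through V_1).
So -1·k + 63 = 2·30.5 = 61 ⇒ k = 2.

2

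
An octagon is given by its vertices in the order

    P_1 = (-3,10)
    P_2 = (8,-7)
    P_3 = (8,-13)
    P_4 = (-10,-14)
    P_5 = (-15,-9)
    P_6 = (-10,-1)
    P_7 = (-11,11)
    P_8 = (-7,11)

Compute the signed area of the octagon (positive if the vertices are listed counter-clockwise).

Σ = (-59) + (-48) + (-242) + (-120) + (-75) + (-121) + (-44) + (-37) = -746
Signed area = Σ/2 = -373 (negative ⇒ clockwise traversal).

-373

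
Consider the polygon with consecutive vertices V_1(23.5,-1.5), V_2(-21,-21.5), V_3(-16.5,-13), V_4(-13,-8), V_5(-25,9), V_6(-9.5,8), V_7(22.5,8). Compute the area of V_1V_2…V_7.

782.375

Apply the surveyor's formula: 2A = Σ (x_i·y_{i+1} − x_{i+1}·y_i), indices taken mod 7.
Σ = (-536.75) + (-81.75) + (-37) + (-317) + (-114.5) + (-256) + (-221.75) = -1564.75
Area = |Σ|/2 = 782.375.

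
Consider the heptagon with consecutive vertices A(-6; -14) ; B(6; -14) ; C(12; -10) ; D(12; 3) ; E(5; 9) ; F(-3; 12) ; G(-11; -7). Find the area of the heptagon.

Apply Gauss's area formula: 2A = Σ (x_i·y_{i+1} − x_{i+1}·y_i), indices taken mod 7.
Σ = (168) + (108) + (156) + (93) + (87) + (153) + (112) = 877
Area = |Σ|/2 = 438.5.

438.5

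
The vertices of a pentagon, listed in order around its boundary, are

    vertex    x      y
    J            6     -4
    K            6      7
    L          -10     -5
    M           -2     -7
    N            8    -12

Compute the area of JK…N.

Apply the shoelace formula: 2A = Σ (x_i·y_{i+1} − x_{i+1}·y_i), indices taken mod 5.
J→K: (6)(7) − (6)(-4) = 66
K→L: (6)(-5) − (-10)(7) = 40
L→M: (-10)(-7) − (-2)(-5) = 60
M→N: (-2)(-12) − (8)(-7) = 80
N→J: (8)(-4) − (6)(-12) = 40
Σ = 286
Area = |Σ|/2 = 143.

143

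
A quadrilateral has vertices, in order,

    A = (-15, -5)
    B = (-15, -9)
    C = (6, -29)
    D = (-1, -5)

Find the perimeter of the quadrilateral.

72

|AB| = √((0)² + (-4)²) = √16 = 4
|BC| = √((21)² + (-20)²) = √841 = 29
|CD| = √((-7)² + (24)²) = √625 = 25
|DA| = √((-14)² + (0)²) = √196 = 14
Perimeter = 4 + 29 + 25 + 14 = 72.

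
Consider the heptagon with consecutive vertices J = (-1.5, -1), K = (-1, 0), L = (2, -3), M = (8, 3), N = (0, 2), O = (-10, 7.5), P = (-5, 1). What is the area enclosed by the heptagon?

Apply the shoelace (surveyor's) formula: 2A = Σ (x_i·y_{i+1} − x_{i+1}·y_i), indices taken mod 7.
Cross-terms: -1, 3, 30, 16, 20, 27.5, 6.5  ⇒  Σ = 102
Area = |Σ|/2 = 51.

51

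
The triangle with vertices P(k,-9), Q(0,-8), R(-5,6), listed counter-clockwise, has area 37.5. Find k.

-5

Write out the shoelace sum; only the two edges meeting at P involve k:
2·Area = [((-5)·(-9) − k·6) + (k·(-8) − 0·(-9))] + -40
       = -14·k + 5 = 75
⇒ k = -5.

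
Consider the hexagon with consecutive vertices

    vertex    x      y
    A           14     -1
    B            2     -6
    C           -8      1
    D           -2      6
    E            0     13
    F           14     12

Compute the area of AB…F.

282

Apply Gauss's area formula: 2A = Σ (x_i·y_{i+1} − x_{i+1}·y_i), indices taken mod 6.
Σ = (-82) + (-46) + (-46) + (-26) + (-182) + (-182) = -564
Area = |Σ|/2 = 282.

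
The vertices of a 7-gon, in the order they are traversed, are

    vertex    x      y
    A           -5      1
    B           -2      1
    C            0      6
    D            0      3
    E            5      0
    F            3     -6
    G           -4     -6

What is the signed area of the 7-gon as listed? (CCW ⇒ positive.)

Apply the shoelace formula: 2A = Σ (x_i·y_{i+1} − x_{i+1}·y_i), indices taken mod 7.
Σ = (-3) + (-12) + (0) + (-15) + (-30) + (-42) + (-34) = -136
Signed area = Σ/2 = -68 (negative ⇒ clockwise traversal).

-68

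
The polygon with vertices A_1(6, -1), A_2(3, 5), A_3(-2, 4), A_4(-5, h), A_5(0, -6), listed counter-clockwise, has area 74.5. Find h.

Write out the shoelace sum; only the two edges meeting at A_4 involve h:
2·Area = [((-2)·h − (-5)·4) + ((-5)·(-6) − 0·h)] + 91
       = -2·h + 141 = 149
⇒ h = -4.

-4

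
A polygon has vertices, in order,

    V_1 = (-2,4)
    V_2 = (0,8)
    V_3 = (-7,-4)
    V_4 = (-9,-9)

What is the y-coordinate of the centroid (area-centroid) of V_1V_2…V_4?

-49/39

Apply the surveyor's formula. First the cross-terms c_i = x_i·y_{i+1} − x_{i+1}·y_i:
  -16, 56, 27, -54  ⇒  2A = 13, A = 6.5.
Then Σ (y_i + y_{i+1})·c_i = -49, so ȳ = -49 / (6·6.5) = -49/39.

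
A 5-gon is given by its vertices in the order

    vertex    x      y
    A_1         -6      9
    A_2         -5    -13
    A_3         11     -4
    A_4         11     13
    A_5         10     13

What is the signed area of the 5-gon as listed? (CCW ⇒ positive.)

Apply the shoelace (surveyor's) formula: 2A = Σ (x_i·y_{i+1} − x_{i+1}·y_i), indices taken mod 5.
Σ = (123) + (163) + (187) + (13) + (168) = 654
Signed area = Σ/2 = 327 (positive ⇒ counter-clockwise traversal).

327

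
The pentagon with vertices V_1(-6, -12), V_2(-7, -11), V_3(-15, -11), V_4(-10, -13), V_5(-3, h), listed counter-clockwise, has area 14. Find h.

-13

Write out the shoelace sum; only the two edges meeting at V_5 involve h:
2·Area = [((-10)·h − (-3)·(-13)) + ((-3)·(-12) − (-6)·h)] + -21
       = -4·h + -24 = 28
⇒ h = -13.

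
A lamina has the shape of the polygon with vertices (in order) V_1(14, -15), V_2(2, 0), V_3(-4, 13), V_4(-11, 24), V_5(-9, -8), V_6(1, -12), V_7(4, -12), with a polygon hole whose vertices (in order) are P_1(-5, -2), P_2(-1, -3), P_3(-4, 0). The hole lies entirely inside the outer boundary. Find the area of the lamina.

Outer boundary:
Apply the shoelace (surveyor's) formula: 2A = Σ (x_i·y_{i+1} − x_{i+1}·y_i), indices taken mod 7.
Σ = (30) + (26) + (47) + (304) + (116) + (36) + (108) = 667
Area = |Σ|/2 = 333.5.
Hole:
Apply the shoelace (surveyor's) formula: 2A = Σ (x_i·y_{i+1} − x_{i+1}·y_i), indices taken mod 3.
Cross-terms: 13, -12, 8  ⇒  Σ = 9
Area = |Σ|/2 = 4.5.
Net area = 333.5 − 4.5 = 329.

329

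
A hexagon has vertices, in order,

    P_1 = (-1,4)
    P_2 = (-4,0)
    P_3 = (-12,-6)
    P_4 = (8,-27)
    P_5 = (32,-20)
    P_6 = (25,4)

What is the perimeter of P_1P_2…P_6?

|P_1P_2| = √((-3)² + (-4)²) = √25 = 5
|P_2P_3| = √((-8)² + (-6)²) = √100 = 10
|P_3P_4| = √((20)² + (-21)²) = √841 = 29
|P_4P_5| = √((24)² + (7)²) = √625 = 25
|P_5P_6| = √((-7)² + (24)²) = √625 = 25
|P_6P_1| = √((-26)² + (0)²) = √676 = 26
Perimeter = 5 + 10 + 29 + 25 + 25 + 26 = 120.

120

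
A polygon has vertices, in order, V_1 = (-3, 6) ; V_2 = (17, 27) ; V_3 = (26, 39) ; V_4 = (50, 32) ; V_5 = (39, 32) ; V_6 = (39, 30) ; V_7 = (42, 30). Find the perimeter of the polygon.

136

|V_1V_2| = √((20)² + (21)²) = √841 = 29
|V_2V_3| = √((9)² + (12)²) = √225 = 15
|V_3V_4| = √((24)² + (-7)²) = √625 = 25
|V_4V_5| = √((-11)² + (0)²) = √121 = 11
|V_5V_6| = √((0)² + (-2)²) = √4 = 2
|V_6V_7| = √((3)² + (0)²) = √9 = 3
|V_7V_1| = √((-45)² + (-24)²) = √2601 = 51
Perimeter = 29 + 15 + 25 + 11 + 2 + 3 + 51 = 136.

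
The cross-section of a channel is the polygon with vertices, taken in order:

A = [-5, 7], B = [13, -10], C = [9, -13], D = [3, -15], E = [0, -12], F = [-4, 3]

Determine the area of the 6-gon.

156.5

Apply the shoelace formula: 2A = Σ (x_i·y_{i+1} − x_{i+1}·y_i), indices taken mod 6.
A→B: (-5)(-10) − (13)(7) = -41
B→C: (13)(-13) − (9)(-10) = -79
C→D: (9)(-15) − (3)(-13) = -96
D→E: (3)(-12) − (0)(-15) = -36
E→F: (0)(3) − (-4)(-12) = -48
F→A: (-4)(7) − (-5)(3) = -13
Σ = -313
Area = |Σ|/2 = 156.5.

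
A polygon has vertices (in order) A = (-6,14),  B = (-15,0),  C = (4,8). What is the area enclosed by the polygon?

97

Apply the surveyor's formula: 2A = Σ (x_i·y_{i+1} − x_{i+1}·y_i), indices taken mod 3.
Σ = (210) + (-120) + (104) = 194
Area = |Σ|/2 = 97.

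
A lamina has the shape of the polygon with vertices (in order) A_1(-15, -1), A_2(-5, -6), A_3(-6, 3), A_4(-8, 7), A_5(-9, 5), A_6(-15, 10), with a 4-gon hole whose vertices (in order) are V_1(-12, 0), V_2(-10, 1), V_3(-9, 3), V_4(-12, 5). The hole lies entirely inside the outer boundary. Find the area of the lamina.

85.5

Outer boundary:
Apply the shoelace (surveyor's) formula: 2A = Σ (x_i·y_{i+1} − x_{i+1}·y_i), indices taken mod 6.
Σ = (85) + (-51) + (-18) + (23) + (-15) + (165) = 189
Area = |Σ|/2 = 94.5.
Hole:
Cross-terms: -12, -21, -9, 60  ⇒  Σ = 18
Area = |Σ|/2 = 9.
Net area = 94.5 − 9 = 85.5.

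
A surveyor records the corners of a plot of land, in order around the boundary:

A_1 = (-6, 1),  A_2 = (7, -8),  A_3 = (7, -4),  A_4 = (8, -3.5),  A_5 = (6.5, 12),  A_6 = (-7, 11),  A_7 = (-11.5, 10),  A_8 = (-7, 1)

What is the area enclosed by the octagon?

232.375

Apply the shoelace formula: 2A = Σ (x_i·y_{i+1} − x_{i+1}·y_i), indices taken mod 8.
Cross-terms: 41, 28, 7.5, 118.75, 155.5, 56.5, 58.5, -1  ⇒  Σ = 464.75
Area = |Σ|/2 = 232.375.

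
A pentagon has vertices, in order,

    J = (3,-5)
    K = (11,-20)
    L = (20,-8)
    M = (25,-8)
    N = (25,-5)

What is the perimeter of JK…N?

62

|JK| = √((8)² + (-15)²) = √289 = 17
|KL| = √((9)² + (12)²) = √225 = 15
|LM| = √((5)² + (0)²) = √25 = 5
|MN| = √((0)² + (3)²) = √9 = 3
|NJ| = √((-22)² + (0)²) = √484 = 22
Perimeter = 17 + 15 + 5 + 3 + 22 = 62.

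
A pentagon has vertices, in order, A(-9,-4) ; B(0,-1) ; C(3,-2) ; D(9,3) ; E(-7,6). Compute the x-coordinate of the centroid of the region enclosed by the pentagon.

Apply the shoelace formula. First the cross-terms c_i = x_i·y_{i+1} − x_{i+1}·y_i:
  9, 3, 27, 75, 82  ⇒  2A = 196, A = 98.
Then Σ (x_i + x_{i+1})·c_i = -910, so x̄ = -910 / (6·98) = -65/42.

-65/42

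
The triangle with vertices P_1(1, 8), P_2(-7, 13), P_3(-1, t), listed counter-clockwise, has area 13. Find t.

The doubled signed area Σ (x_i y_{i+1} − x_{i+1} y_i) is linear in t.
With t=0 it equals 74; the coefficient of t is -8 (from the two edges through P_3).
So -8·t + 74 = 2·13 = 26 ⇒ t = 6.

6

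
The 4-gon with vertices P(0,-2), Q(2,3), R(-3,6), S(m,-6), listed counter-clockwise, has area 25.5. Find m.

-1

Write out the shoelace sum; only the two edges meeting at S involve m:
2·Area = [((-3)·(-6) − m·6) + (m·(-2) − 0·(-6))] + 25
       = -8·m + 43 = 51
⇒ m = -1.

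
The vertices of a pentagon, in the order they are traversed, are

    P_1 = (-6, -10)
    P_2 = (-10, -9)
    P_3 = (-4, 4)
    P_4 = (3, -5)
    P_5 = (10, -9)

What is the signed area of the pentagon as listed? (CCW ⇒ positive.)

-122.5

Σ = (-46) + (-76) + (8) + (23) + (-154) = -245
Signed area = Σ/2 = -122.5 (negative ⇒ clockwise traversal).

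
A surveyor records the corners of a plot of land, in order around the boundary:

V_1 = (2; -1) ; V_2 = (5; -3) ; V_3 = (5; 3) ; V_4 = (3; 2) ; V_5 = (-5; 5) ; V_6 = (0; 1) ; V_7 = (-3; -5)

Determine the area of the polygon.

Apply the shoelace (surveyor's) formula: 2A = Σ (x_i·y_{i+1} − x_{i+1}·y_i), indices taken mod 7.
Σ = (-1) + (30) + (1) + (25) + (-5) + (3) + (13) = 66
Area = |Σ|/2 = 33.

33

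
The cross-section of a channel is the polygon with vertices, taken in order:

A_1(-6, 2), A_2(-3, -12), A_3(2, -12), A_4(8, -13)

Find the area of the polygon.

Apply the shoelace formula: 2A = Σ (x_i·y_{i+1} − x_{i+1}·y_i), indices taken mod 4.
Σ = (78) + (60) + (70) + (-62) = 146
Area = |Σ|/2 = 73.

73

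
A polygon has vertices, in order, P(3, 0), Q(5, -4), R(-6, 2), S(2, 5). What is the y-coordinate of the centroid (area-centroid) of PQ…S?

79/75

Apply Gauss's area formula. First the cross-terms c_i = x_i·y_{i+1} − x_{i+1}·y_i:
  -12, -14, -34, -15  ⇒  2A = -75, A = -37.5.
Then Σ (y_i + y_{i+1})·c_i = -237, so ȳ = -237 / (6·(-37.5)) = 79/75.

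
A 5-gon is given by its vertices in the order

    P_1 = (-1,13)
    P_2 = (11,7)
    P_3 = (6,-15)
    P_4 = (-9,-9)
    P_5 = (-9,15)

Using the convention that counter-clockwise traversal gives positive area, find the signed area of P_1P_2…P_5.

Σ = (-150) + (-207) + (-189) + (-216) + (-102) = -864
Signed area = Σ/2 = -432 (negative ⇒ clockwise traversal).

-432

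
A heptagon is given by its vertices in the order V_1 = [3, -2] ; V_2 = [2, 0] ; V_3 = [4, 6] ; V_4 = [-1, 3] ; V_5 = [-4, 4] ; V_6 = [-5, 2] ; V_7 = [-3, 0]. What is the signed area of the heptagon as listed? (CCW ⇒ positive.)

33

Apply the shoelace (surveyor's) formula: 2A = Σ (x_i·y_{i+1} − x_{i+1}·y_i), indices taken mod 7.
V_1→V_2: (3)(0) − (2)(-2) = 4
V_2→V_3: (2)(6) − (4)(0) = 12
V_3→V_4: (4)(3) − (-1)(6) = 18
V_4→V_5: (-1)(4) − (-4)(3) = 8
V_5→V_6: (-4)(2) − (-5)(4) = 12
V_6→V_7: (-5)(0) − (-3)(2) = 6
V_7→V_1: (-3)(-2) − (3)(0) = 6
Σ = 66
Signed area = Σ/2 = 33 (positive ⇒ counter-clockwise traversal).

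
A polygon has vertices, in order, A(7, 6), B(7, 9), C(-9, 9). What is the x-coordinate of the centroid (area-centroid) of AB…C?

Apply Gauss's area formula. First the cross-terms c_i = x_i·y_{i+1} − x_{i+1}·y_i:
  21, 144, -117  ⇒  2A = 48, A = 24.
Then Σ (x_i + x_{i+1})·c_i = 240, so x̄ = 240 / (6·24) = 5/3.

5/3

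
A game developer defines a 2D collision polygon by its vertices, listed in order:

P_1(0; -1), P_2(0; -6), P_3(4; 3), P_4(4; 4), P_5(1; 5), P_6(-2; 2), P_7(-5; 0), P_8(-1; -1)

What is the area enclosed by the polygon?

36

Cross-terms: 0, 24, 4, 16, 12, 10, 5, 1  ⇒  Σ = 72
Area = |Σ|/2 = 36.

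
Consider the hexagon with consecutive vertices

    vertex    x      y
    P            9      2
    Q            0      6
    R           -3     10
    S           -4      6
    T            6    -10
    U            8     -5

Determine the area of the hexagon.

Cross-terms: 54, 18, 22, 4, 50, 61  ⇒  Σ = 209
Area = |Σ|/2 = 104.5.

104.5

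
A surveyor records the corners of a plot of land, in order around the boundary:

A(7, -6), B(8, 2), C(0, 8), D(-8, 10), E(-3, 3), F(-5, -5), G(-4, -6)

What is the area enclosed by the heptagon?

151

Apply the surveyor's formula: 2A = Σ (x_i·y_{i+1} − x_{i+1}·y_i), indices taken mod 7.
Cross-terms: 62, 64, 64, 6, 30, 10, 66  ⇒  Σ = 302
Area = |Σ|/2 = 151.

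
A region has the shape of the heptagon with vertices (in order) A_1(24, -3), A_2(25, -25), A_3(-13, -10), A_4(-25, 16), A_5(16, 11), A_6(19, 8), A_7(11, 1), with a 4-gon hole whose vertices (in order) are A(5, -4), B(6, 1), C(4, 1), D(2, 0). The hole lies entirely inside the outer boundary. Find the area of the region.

Outer boundary:
Apply the shoelace formula: 2A = Σ (x_i·y_{i+1} − x_{i+1}·y_i), indices taken mod 7.
Cross-terms: -525, -575, -458, -531, -81, -69, -57  ⇒  Σ = -2296
Area = |Σ|/2 = 1148.
Hole:
Apply the shoelace (surveyor's) formula: 2A = Σ (x_i·y_{i+1} − x_{i+1}·y_i), indices taken mod 4.
Σ = (29) + (2) + (-2) + (-8) = 21
Area = |Σ|/2 = 10.5.
Net area = 1148 − 10.5 = 1137.5.

1137.5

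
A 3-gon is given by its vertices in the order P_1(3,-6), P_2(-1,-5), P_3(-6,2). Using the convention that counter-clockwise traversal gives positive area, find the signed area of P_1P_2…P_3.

-11.5

P_1→P_2: (3)(-5) − (-1)(-6) = -21
P_2→P_3: (-1)(2) − (-6)(-5) = -32
P_3→P_1: (-6)(-6) − (3)(2) = 30
Σ = -23
Signed area = Σ/2 = -11.5 (negative ⇒ clockwise traversal).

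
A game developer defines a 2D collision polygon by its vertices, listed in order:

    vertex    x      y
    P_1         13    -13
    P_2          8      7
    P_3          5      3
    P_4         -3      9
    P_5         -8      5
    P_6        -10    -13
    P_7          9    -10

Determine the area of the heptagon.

P_1→P_2: (13)(7) − (8)(-13) = 195
P_2→P_3: (8)(3) − (5)(7) = -11
P_3→P_4: (5)(9) − (-3)(3) = 54
P_4→P_5: (-3)(5) − (-8)(9) = 57
P_5→P_6: (-8)(-13) − (-10)(5) = 154
P_6→P_7: (-10)(-10) − (9)(-13) = 217
P_7→P_1: (9)(-13) − (13)(-10) = 13
Σ = 679
Area = |Σ|/2 = 339.5.

339.5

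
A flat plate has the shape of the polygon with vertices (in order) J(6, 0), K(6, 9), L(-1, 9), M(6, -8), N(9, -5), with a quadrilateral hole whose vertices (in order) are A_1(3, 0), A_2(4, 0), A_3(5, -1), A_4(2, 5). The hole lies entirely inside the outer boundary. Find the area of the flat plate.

67.5

Outer boundary:
Apply the surveyor's formula: 2A = Σ (x_i·y_{i+1} − x_{i+1}·y_i), indices taken mod 5.
Cross-terms: 54, 63, -46, 42, 30  ⇒  Σ = 143
Area = |Σ|/2 = 71.5.
Hole:
Apply the surveyor's formula: 2A = Σ (x_i·y_{i+1} − x_{i+1}·y_i), indices taken mod 4.
Σ = (0) + (-4) + (27) + (-15) = 8
Area = |Σ|/2 = 4.
Net area = 71.5 − 4 = 67.5.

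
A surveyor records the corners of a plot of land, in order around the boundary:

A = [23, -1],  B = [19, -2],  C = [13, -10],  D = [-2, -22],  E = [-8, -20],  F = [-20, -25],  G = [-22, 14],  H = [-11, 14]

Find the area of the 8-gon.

1064

A→B: (23)(-2) − (19)(-1) = -27
B→C: (19)(-10) − (13)(-2) = -164
C→D: (13)(-22) − (-2)(-10) = -306
D→E: (-2)(-20) − (-8)(-22) = -136
E→F: (-8)(-25) − (-20)(-20) = -200
F→G: (-20)(14) − (-22)(-25) = -830
G→H: (-22)(14) − (-11)(14) = -154
H→A: (-11)(-1) − (23)(14) = -311
Σ = -2128
Area = |Σ|/2 = 1064.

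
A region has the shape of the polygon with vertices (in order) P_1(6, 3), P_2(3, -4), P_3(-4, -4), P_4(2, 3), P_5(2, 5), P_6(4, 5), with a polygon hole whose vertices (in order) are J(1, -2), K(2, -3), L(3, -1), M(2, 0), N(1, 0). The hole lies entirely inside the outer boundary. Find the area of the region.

40.5

Outer boundary:
Apply Gauss's area formula: 2A = Σ (x_i·y_{i+1} − x_{i+1}·y_i), indices taken mod 6.
Cross-terms: -33, -28, -4, 4, -10, -18  ⇒  Σ = -89
Area = |Σ|/2 = 44.5.
Hole:
Σ = (1) + (7) + (2) + (0) + (-2) = 8
Area = |Σ|/2 = 4.
Net area = 44.5 − 4 = 40.5.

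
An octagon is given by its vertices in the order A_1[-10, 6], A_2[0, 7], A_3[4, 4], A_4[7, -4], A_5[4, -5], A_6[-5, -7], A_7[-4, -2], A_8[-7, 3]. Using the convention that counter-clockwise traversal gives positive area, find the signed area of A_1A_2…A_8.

-135

Apply the shoelace (surveyor's) formula: 2A = Σ (x_i·y_{i+1} − x_{i+1}·y_i), indices taken mod 8.
Σ = (-70) + (-28) + (-44) + (-19) + (-53) + (-18) + (-26) + (-12) = -270
Signed area = Σ/2 = -135 (negative ⇒ clockwise traversal).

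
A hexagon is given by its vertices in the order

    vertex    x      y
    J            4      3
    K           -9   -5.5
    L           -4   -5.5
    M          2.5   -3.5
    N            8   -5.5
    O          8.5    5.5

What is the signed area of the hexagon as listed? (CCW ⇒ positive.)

Apply the shoelace (surveyor's) formula: 2A = Σ (x_i·y_{i+1} − x_{i+1}·y_i), indices taken mod 6.
Σ = (5) + (27.5) + (27.75) + (14.25) + (90.75) + (3.5) = 168.75
Signed area = Σ/2 = 84.375 (positive ⇒ counter-clockwise traversal).

84.375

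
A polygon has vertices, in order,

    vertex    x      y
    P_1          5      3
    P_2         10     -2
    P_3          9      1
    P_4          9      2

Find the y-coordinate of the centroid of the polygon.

Apply the shoelace formula. First the cross-terms c_i = x_i·y_{i+1} − x_{i+1}·y_i:
  -40, 28, 9, 17  ⇒  2A = 14, A = 7.
Then Σ (y_i + y_{i+1})·c_i = 44, so ȳ = 44 / (6·7) = 22/21.

22/21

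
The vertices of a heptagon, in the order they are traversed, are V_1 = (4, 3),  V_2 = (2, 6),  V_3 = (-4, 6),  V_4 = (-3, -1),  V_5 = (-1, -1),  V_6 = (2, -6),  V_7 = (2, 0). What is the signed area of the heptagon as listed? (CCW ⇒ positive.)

52

Σ = (18) + (36) + (22) + (2) + (8) + (12) + (6) = 104
Signed area = Σ/2 = 52 (positive ⇒ counter-clockwise traversal).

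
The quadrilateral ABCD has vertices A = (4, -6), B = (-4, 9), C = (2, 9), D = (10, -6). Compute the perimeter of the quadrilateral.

|AB| = √((-8)² + (15)²) = √289 = 17
|BC| = √((6)² + (0)²) = √36 = 6
|CD| = √((8)² + (-15)²) = √289 = 17
|DA| = √((-6)² + (0)²) = √36 = 6
Perimeter = 17 + 6 + 17 + 6 = 46.

46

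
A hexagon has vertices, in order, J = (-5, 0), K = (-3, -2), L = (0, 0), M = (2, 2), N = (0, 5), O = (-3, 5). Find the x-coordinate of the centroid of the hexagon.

-61/36

Apply the shoelace formula. First the cross-terms c_i = x_i·y_{i+1} − x_{i+1}·y_i:
  10, 0, 0, 10, 15, 25  ⇒  2A = 60, A = 30.
Then Σ (x_i + x_{i+1})·c_i = -305, so x̄ = -305 / (6·30) = -61/36.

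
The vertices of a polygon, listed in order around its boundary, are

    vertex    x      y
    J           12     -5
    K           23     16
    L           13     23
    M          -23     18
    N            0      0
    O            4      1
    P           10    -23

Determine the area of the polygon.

757.5

Apply the shoelace formula: 2A = Σ (x_i·y_{i+1} − x_{i+1}·y_i), indices taken mod 7.
J→K: (12)(16) − (23)(-5) = 307
K→L: (23)(23) − (13)(16) = 321
L→M: (13)(18) − (-23)(23) = 763
M→N: (-23)(0) − (0)(18) = 0
N→O: (0)(1) − (4)(0) = 0
O→P: (4)(-23) − (10)(1) = -102
P→J: (10)(-5) − (12)(-23) = 226
Σ = 1515
Area = |Σ|/2 = 757.5.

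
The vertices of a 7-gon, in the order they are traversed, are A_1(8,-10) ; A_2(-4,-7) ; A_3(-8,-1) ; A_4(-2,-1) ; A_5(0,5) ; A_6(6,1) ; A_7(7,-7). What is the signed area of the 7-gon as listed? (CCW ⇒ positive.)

Apply Gauss's area formula: 2A = Σ (x_i·y_{i+1} − x_{i+1}·y_i), indices taken mod 7.
A_1→A_2: (8)(-7) − (-4)(-10) = -96
A_2→A_3: (-4)(-1) − (-8)(-7) = -52
A_3→A_4: (-8)(-1) − (-2)(-1) = 6
A_4→A_5: (-2)(5) − (0)(-1) = -10
A_5→A_6: (0)(1) − (6)(5) = -30
A_6→A_7: (6)(-7) − (7)(1) = -49
A_7→A_1: (7)(-10) − (8)(-7) = -14
Σ = -245
Signed area = Σ/2 = -122.5 (negative ⇒ clockwise traversal).

-122.5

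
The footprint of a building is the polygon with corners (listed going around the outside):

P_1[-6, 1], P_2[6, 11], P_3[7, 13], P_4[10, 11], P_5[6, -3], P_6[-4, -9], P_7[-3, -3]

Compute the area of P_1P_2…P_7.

161

Apply the shoelace (surveyor's) formula: 2A = Σ (x_i·y_{i+1} − x_{i+1}·y_i), indices taken mod 7.
Σ = (-72) + (1) + (-53) + (-96) + (-66) + (-15) + (-21) = -322
Area = |Σ|/2 = 161.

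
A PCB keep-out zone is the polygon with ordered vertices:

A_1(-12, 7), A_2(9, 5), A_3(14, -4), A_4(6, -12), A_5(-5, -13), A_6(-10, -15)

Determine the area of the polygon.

408

Apply the surveyor's formula: 2A = Σ (x_i·y_{i+1} − x_{i+1}·y_i), indices taken mod 6.
Σ = (-123) + (-106) + (-144) + (-138) + (-55) + (-250) = -816
Area = |Σ|/2 = 408.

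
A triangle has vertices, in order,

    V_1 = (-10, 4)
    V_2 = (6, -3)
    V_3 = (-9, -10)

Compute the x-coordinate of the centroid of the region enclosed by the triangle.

-13/3

Apply the shoelace formula. First the cross-terms c_i = x_i·y_{i+1} − x_{i+1}·y_i:
  6, -87, -136  ⇒  2A = -217, A = -108.5.
Then Σ (x_i + x_{i+1})·c_i = 2821, so x̄ = 2821 / (6·(-108.5)) = -13/3.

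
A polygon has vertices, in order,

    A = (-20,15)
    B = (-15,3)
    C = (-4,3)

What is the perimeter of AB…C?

|AB| = √((5)² + (-12)²) = √169 = 13
|BC| = √((11)² + (0)²) = √121 = 11
|CA| = √((-16)² + (12)²) = √400 = 20
Perimeter = 13 + 11 + 20 = 44.

44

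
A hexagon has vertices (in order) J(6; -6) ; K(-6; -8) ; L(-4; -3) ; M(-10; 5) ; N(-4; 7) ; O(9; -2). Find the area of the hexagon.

Σ = (-84) + (-14) + (-50) + (-50) + (-55) + (-42) = -295
Area = |Σ|/2 = 147.5.

147.5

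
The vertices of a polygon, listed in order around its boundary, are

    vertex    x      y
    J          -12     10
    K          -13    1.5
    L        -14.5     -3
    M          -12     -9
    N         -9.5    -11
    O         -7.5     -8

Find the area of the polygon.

68.125

Apply the surveyor's formula: 2A = Σ (x_i·y_{i+1} − x_{i+1}·y_i), indices taken mod 6.
Cross-terms: 112, 60.75, 94.5, 46.5, -6.5, -171  ⇒  Σ = 136.25
Area = |Σ|/2 = 68.125.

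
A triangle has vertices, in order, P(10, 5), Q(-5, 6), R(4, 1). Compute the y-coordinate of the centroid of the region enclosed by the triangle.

4

Apply the shoelace (surveyor's) formula. First the cross-terms c_i = x_i·y_{i+1} − x_{i+1}·y_i:
  85, -29, 10  ⇒  2A = 66, A = 33.
Then Σ (y_i + y_{i+1})·c_i = 792, so ȳ = 792 / (6·33) = 4.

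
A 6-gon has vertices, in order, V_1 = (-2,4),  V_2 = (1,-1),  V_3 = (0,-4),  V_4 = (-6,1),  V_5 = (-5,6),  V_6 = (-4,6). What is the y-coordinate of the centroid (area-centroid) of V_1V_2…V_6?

81/71

Apply the surveyor's formula. First the cross-terms c_i = x_i·y_{i+1} − x_{i+1}·y_i:
  -2, -4, -24, -31, -6, -4  ⇒  2A = -71, A = -35.5.
Then Σ (y_i + y_{i+1})·c_i = -243, so ȳ = -243 / (6·(-35.5)) = 81/71.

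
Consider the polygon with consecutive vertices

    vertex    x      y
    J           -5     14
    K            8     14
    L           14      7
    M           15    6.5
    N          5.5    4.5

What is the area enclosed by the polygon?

102.375

Apply the shoelace (surveyor's) formula: 2A = Σ (x_i·y_{i+1} − x_{i+1}·y_i), indices taken mod 5.
Σ = (-182) + (-140) + (-14) + (31.75) + (99.5) = -204.75
Area = |Σ|/2 = 102.375.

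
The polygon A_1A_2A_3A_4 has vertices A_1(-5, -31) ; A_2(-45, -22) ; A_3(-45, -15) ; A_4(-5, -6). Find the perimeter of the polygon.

114

|A_1A_2| = √((-40)² + (9)²) = √1681 = 41
|A_2A_3| = √((0)² + (7)²) = √49 = 7
|A_3A_4| = √((40)² + (9)²) = √1681 = 41
|A_4A_1| = √((0)² + (-25)²) = √625 = 25
Perimeter = 41 + 7 + 41 + 25 = 114.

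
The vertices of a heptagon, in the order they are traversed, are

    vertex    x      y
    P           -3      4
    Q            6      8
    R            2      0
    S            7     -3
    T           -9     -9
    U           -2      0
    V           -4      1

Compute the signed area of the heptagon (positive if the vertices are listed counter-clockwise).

-96.5

P→Q: (-3)(8) − (6)(4) = -48
Q→R: (6)(0) − (2)(8) = -16
R→S: (2)(-3) − (7)(0) = -6
S→T: (7)(-9) − (-9)(-3) = -90
T→U: (-9)(0) − (-2)(-9) = -18
U→V: (-2)(1) − (-4)(0) = -2
V→P: (-4)(4) − (-3)(1) = -13
Σ = -193
Signed area = Σ/2 = -96.5 (negative ⇒ clockwise traversal).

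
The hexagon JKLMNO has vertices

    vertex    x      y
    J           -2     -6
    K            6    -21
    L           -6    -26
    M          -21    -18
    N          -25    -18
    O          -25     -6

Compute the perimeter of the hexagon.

|JK| = √((8)² + (-15)²) = √289 = 17
|KL| = √((-12)² + (-5)²) = √169 = 13
|LM| = √((-15)² + (8)²) = √289 = 17
|MN| = √((-4)² + (0)²) = √16 = 4
|NO| = √((0)² + (12)²) = √144 = 12
|OJ| = √((23)² + (0)²) = √529 = 23
Perimeter = 17 + 13 + 17 + 4 + 12 + 23 = 86.

86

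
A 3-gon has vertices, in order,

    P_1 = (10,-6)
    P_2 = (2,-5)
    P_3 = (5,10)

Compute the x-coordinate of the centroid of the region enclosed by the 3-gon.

Apply Gauss's area formula. First the cross-terms c_i = x_i·y_{i+1} − x_{i+1}·y_i:
  -38, 45, -130  ⇒  2A = -123, A = -61.5.
Then Σ (x_i + x_{i+1})·c_i = -2091, so x̄ = -2091 / (6·(-61.5)) = 17/3.

17/3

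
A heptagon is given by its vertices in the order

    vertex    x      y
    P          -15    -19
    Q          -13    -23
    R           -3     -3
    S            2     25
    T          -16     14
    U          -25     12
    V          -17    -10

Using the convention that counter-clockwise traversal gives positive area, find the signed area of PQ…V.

606

P→Q: (-15)(-23) − (-13)(-19) = 98
Q→R: (-13)(-3) − (-3)(-23) = -30
R→S: (-3)(25) − (2)(-3) = -69
S→T: (2)(14) − (-16)(25) = 428
T→U: (-16)(12) − (-25)(14) = 158
U→V: (-25)(-10) − (-17)(12) = 454
V→P: (-17)(-19) − (-15)(-10) = 173
Σ = 1212
Signed area = Σ/2 = 606 (positive ⇒ counter-clockwise traversal).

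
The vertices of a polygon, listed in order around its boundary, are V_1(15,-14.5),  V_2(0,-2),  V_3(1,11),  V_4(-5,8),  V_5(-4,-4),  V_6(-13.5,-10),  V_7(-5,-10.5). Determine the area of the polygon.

Apply the shoelace (surveyor's) formula: 2A = Σ (x_i·y_{i+1} − x_{i+1}·y_i), indices taken mod 7.
Σ = (-30) + (2) + (63) + (52) + (-14) + (91.75) + (230) = 394.75
Area = |Σ|/2 = 197.375.

197.375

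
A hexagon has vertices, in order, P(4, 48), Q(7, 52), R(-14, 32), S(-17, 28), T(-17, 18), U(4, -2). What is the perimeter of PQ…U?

|PQ| = √((3)² + (4)²) = √25 = 5
|QR| = √((-21)² + (-20)²) = √841 = 29
|RS| = √((-3)² + (-4)²) = √25 = 5
|ST| = √((0)² + (-10)²) = √100 = 10
|TU| = √((21)² + (-20)²) = √841 = 29
|UP| = √((0)² + (50)²) = √2500 = 50
Perimeter = 5 + 29 + 5 + 10 + 29 + 50 = 128.

128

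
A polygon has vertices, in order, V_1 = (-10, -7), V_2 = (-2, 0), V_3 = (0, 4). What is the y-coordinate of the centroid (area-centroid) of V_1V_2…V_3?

-1

Apply the surveyor's formula. First the cross-terms c_i = x_i·y_{i+1} − x_{i+1}·y_i:
  -14, -8, 40  ⇒  2A = 18, A = 9.
Then Σ (y_i + y_{i+1})·c_i = -54, so ȳ = -54 / (6·9) = -1.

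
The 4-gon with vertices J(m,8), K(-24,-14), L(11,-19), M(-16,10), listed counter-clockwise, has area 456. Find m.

The doubled signed area Σ (x_i y_{i+1} − x_{i+1} y_i) is linear in m.
With m=0 it equals 480; the coefficient of m is -24 (from the two edges through J).
So -24·m + 480 = 2·456 = 912 ⇒ m = -18.

-18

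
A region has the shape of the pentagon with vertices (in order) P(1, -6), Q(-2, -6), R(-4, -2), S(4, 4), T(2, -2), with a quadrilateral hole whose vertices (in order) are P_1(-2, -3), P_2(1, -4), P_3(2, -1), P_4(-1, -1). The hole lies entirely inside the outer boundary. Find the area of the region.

Outer boundary:
Σ = (-18) + (-20) + (-8) + (-16) + (-10) = -72
Area = |Σ|/2 = 36.
Hole:
Apply the shoelace formula: 2A = Σ (x_i·y_{i+1} − x_{i+1}·y_i), indices taken mod 4.
P_1→P_2: (-2)(-4) − (1)(-3) = 11
P_2→P_3: (1)(-1) − (2)(-4) = 7
P_3→P_4: (2)(-1) − (-1)(-1) = -3
P_4→P_1: (-1)(-3) − (-2)(-1) = 1
Σ = 16
Area = |Σ|/2 = 8.
Net area = 36 − 8 = 28.

28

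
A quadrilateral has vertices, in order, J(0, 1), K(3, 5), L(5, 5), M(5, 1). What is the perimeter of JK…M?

|JK| = √((3)² + (4)²) = √25 = 5
|KL| = √((2)² + (0)²) = √4 = 2
|LM| = √((0)² + (-4)²) = √16 = 4
|MJ| = √((-5)² + (0)²) = √25 = 5
Perimeter = 5 + 2 + 4 + 5 = 16.

16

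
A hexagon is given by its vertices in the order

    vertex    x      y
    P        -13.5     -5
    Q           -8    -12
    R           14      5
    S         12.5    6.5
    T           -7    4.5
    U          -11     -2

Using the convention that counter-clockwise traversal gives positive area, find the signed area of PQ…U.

Apply the surveyor's formula: 2A = Σ (x_i·y_{i+1} − x_{i+1}·y_i), indices taken mod 6.
Cross-terms: 122, 128, 28.5, 101.75, 63.5, 28  ⇒  Σ = 471.75
Signed area = Σ/2 = 235.875 (positive ⇒ counter-clockwise traversal).

235.875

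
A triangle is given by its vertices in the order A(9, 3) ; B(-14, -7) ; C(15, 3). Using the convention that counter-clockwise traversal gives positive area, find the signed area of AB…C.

Apply the surveyor's formula: 2A = Σ (x_i·y_{i+1} − x_{i+1}·y_i), indices taken mod 3.
Σ = (-21) + (63) + (18) = 60
Signed area = Σ/2 = 30 (positive ⇒ counter-clockwise traversal).

30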